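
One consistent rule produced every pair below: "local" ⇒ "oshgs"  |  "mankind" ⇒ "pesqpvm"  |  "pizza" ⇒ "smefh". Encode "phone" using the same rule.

In local: l→o is +3, o→s is +4, c→h is +5, a→g is +6 — the shift increases by 1 each position. Letter i (0-indexed) is shifted by i+3, so successive shifts are 3, 4, 5, ….
Applying it to phone: p+3=s, h+4=l, o+5=t, n+6=t, e+7=l.

slttl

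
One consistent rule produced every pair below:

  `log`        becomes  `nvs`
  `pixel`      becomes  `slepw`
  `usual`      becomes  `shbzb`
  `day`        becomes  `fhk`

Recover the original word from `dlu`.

new

The word is reversed, then every letter is shifted forward by 7.
Undoing it on dlu: shift back: d−7=w, l−7=e, u−7=n → wen; then reverse → new.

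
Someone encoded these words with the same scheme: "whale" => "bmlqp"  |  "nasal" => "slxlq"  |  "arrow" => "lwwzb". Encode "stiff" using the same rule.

xytkk

The shift depends on letter class: consonant w→b is +5, but vowel a→l is +11. Two shifts are in play — +11 for a/e/i/o/u, +5 for every other letter.
For stiff: s(cons)+5=x, t(cons)+5=y, i(vowel)+11=t, f(cons)+5=k, f(cons)+5=k.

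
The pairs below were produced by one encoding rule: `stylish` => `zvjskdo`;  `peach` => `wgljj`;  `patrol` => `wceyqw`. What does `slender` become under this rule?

Shifts by position in stylish: pos 0: s→z (+7), pos 1: t→v (+2), pos 2: y→j (+11), pos 3: l→s (+7), pos 4: i→k (+2), pos 5: s→d (+11) — repeating every 3. It's a Vigenère-style cipher with numeric key [7,2,11]: position i shifts by key[i mod 3].
For slender: s+7=z, l+2=n, e+11=p, n+7=u, d+2=f, e+11=p, r+7=y.

znpufpy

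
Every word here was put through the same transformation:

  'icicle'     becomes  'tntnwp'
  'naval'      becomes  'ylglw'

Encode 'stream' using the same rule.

decplx

This is a Caesar cipher with shift 11.
For stream: s+11=d, t+11=e, r+11=c, e+11=p, a+11=l, m+11=x.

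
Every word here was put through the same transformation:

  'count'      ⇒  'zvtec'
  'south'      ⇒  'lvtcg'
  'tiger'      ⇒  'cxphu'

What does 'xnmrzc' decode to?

This is an affine cipher: with a=0,…,z=25, each position x becomes (17x+17) mod 26.
Reversing it on xnmrzc: x(23)→23·(23−17)≡8=i; n(13)→23·(13−17)≡12=m; m(12)→23·(12−17)≡15=p; r(17)→23·(17−17)≡0=a; z(25)→23·(25−17)≡2=c; c(2)→23·(2−17)≡19=t (all mod 26).

impact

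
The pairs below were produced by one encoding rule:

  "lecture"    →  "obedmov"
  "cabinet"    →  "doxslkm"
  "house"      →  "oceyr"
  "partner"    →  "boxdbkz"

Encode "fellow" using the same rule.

The output letters match the input read backwards, each shifted +10: lecture reversed is erutcel. The word is reversed, then every letter is shifted forward by 10.
For fellow: reverse → wollef; then shift: w+10=g, o+10=y, l+10=v, l+10=v, e+10=o, f+10=p.

gyvvop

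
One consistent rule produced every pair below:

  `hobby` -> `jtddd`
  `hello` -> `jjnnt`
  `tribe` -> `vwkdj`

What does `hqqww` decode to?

flour

Shifts by position in hobby: pos 0: h→j (+2), pos 1: o→t (+5), pos 2: b→d (+2), pos 3: b→d (+2), pos 4: y→d (+5) — repeating every 3. A repeating key of period 3 is used — shifts +2, +5, +2 over and over.
Reversing it on hqqww: h−2=f, q−5=l, q−2=o, w−2=u, w−5=r.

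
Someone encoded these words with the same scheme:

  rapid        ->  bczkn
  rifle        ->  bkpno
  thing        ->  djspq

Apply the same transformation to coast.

Shifts by position in rapid: pos 0: r→b (+10), pos 1: a→c (+2), pos 2: p→z (+10), pos 3: i→k (+2) — repeating every 2. The shifts repeat in a cycle of length 2: positions 0,1,… shift by +10, +2, then the pattern repeats.
Applying it to coast: c+10=m, o+2=q, a+10=k, s+2=u, t+10=d.

mqkud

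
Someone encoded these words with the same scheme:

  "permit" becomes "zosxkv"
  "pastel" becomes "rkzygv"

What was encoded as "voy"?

sip

The output letters match the input read backwards, each shifted +6: permit reversed is timrep. Two steps: reverse the string, then apply a Caesar shift of +6.
Decoding voy: shift back: v−6=p, o−6=i, y−6=s → pis; then reverse → sip.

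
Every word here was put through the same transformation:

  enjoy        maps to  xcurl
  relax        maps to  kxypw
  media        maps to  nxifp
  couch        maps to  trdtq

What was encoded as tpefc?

cabin

e(4)→x(23) and n(13)→c(2) fit y≡15x+15 (mod 26); the inverse of 15 mod 26 is 7. Each letter's alphabet position (a=0..z=25) is mapped through 15·x+15 mod 26 — an affine cipher.
Reversing it on tpefc: t(19)→7·(19−15)≡2=c; p(15)→7·(15−15)≡0=a; e(4)→7·(4−15)≡1=b; f(5)→7·(5−15)≡8=i; c(2)→7·(2−15)≡13=n (all mod 26).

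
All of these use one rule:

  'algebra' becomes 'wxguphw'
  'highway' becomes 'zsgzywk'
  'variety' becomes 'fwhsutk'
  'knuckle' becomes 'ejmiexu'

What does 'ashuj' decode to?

siren

a(0)→w(22) and l(11)→x(23) fit y≡19x+22 (mod 26); the inverse of 19 mod 26 is 11. Each letter's alphabet position (a=0..z=25) is mapped through 19·x+22 mod 26 — an affine cipher.
Reversing it on ashuj: a(0)→11·(0−22)≡18=s; s(18)→11·(18−22)≡8=i; h(7)→11·(7−22)≡17=r; u(20)→11·(20−22)≡4=e; j(9)→11·(9−22)≡13=n (all mod 26).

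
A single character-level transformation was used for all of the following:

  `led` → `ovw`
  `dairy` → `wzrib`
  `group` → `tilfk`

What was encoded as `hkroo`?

spill

Each pair mirrors across the alphabet (l↔o, e↔v, d↔w): positions sum to 25. This is the alphabet-reversal cipher (Atbash): a becomes z, b becomes y, etc.
Undoing it on hkroo: h↔s, k↔p, r↔i, o↔l, o↔l.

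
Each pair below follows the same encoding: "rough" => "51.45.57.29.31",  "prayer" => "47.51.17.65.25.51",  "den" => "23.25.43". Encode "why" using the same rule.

r(#18)→51 and o(#15)→45: differences scale by 2, so n = 2·pos + 15. The formula is n = 2×(alphabet index, a=1) + 15.
For why: w=23→61, h=8→31, y=25→65.

61.31.65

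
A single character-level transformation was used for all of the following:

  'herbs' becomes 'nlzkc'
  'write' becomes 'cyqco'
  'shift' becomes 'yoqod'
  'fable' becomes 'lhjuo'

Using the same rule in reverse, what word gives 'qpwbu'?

In herbs: h→n is +6, e→l is +7, r→z is +8, b→k is +9 — the shift increases by 1 each position. Letter i (0-indexed) is shifted by i+6, so successive shifts are 6, 7, 8, ….
Decoding qpwbu: q−6=k, p−7=i, w−8=o, b−9=s, u−10=k.

kiosk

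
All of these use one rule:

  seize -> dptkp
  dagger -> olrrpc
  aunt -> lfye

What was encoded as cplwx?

realm

Compare letters: s→d is +11, e→p is +11, i→t is +11 — a constant shift. It's a constant shift of +11 (ROT11).
Decoding cplwx: c−11=r, p−11=e, l−11=a, w−11=l, x−11=m.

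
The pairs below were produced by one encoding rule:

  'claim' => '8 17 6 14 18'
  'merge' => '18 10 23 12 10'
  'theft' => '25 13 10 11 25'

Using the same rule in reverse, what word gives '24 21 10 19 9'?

c is letter #3 and maps to 8: an offset of 5. Letters become their 1-based position plus 5 (so a→6, b→7, …).
Undoing it on 24 21 10 19 9: 24→(24−5)÷1=19=s, 21→(21−5)÷1=16=p, 10→(10−5)÷1=5=e, 19→(19−5)÷1=14=n, 9→(9−5)÷1=4=d.

spend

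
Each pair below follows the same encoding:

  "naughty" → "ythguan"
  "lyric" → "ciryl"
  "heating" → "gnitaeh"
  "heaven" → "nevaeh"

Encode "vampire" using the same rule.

eripmav

The output letters match the input read backwards: naughty reversed is ythguan. It's just the letters in reverse order.
On vampire: reverse → eripmav.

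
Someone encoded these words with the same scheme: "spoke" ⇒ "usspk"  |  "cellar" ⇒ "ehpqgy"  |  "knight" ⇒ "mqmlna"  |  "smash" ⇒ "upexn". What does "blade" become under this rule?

doeik

Each letter shifts forward by (position + 2), i.e. 2, 3, 4, … — the shift grows by one for each successive letter.
On blade: b+2=d, l+3=o, a+4=e, d+5=i, e+6=k.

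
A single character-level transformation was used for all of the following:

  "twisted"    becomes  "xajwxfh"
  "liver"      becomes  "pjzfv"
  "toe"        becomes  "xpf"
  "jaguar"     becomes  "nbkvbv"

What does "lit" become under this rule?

The rule splits by letter class: vowels +1, consonants +4.
On lit: l(cons)+4=p, i(vowel)+1=j, t(cons)+4=x.

pjx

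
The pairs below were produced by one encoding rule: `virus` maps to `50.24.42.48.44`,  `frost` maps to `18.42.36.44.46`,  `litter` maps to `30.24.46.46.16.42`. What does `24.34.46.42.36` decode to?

v(#22)→50 and i(#9)→24: differences scale by 2, so n = 2·pos + 6. The formula is n = 2×(alphabet index, a=1) + 6.
Undoing it on 24.34.46.42.36: 24→(24−6)÷2=9=i, 34→(34−6)÷2=14=n, 46→(46−6)÷2=20=t, 42→(42−6)÷2=18=r, 36→(36−6)÷2=15=o.

intro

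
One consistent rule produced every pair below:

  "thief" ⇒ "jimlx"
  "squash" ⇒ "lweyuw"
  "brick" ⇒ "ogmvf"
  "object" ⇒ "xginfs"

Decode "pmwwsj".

fossil

The output letters match the input read backwards, each shifted +4: thief reversed is feiht. Read the word backwards and shift each letter +4.
Decoding pmwwsj: shift back: p−4=l, m−4=i, w−4=s, w−4=s, s−4=o, j−4=f → lissof; then reverse → fossil.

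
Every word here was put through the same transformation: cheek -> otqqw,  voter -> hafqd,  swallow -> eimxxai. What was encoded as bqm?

Compare letters: c→o is +12, h→t is +12, e→q is +12 — a constant shift. This is a Caesar cipher with shift 12.
Decoding bqm: b−12=p, q−12=e, m−12=a.

pea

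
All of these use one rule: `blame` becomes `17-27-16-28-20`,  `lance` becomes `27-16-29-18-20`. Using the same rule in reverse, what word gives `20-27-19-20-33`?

b is letter #2 and maps to 17: an offset of 15. Letters become their 1-based position plus 15 (so a→16, b→17, …).
Reversing it on 20-27-19-20-33: 20→(20−15)÷1=5=e, 27→(27−15)÷1=12=l, 19→(19−15)÷1=4=d, 20→(20−15)÷1=5=e, 33→(33−15)÷1=18=r.

elder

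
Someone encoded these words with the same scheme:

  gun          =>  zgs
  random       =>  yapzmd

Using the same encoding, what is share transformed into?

qdmte

The output letters match the input read backwards, each shifted +12: gun reversed is nug. Read the word backwards and shift each letter +12.
On share: reverse → erahs; then shift: e+12=q, r+12=d, a+12=m, h+12=t, s+12=e.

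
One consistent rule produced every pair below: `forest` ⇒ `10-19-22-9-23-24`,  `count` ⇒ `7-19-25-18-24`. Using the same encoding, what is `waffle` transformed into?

The number is (letter's place in the alphabet, a=1) + 4.
For waffle: w=23→27, a=1→5, f=6→10, f=6→10, l=12→16, e=5→9.

27-5-10-10-16-9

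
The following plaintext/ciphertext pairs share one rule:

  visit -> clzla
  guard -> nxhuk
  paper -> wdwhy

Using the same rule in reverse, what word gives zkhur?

Shifts by position in visit: pos 0: v→c (+7), pos 1: i→l (+3), pos 2: s→z (+7), pos 3: i→l (+3) — repeating every 2. The shifts repeat in a cycle of length 2: positions 0,1,… shift by +7, +3, then the pattern repeats.
Decoding zkhur: z−7=s, k−3=h, h−7=a, u−3=r, r−7=k.

shark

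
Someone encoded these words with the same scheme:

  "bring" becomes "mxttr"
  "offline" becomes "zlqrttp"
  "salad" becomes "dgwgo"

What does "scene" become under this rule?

diptp

Shifts by position in bring: pos 0: b→m (+11), pos 1: r→x (+6), pos 2: i→t (+11), pos 3: n→t (+6) — repeating every 2. A repeating key of period 2 is used — shifts +11, +6 over and over.
On scene: s+11=d, c+6=i, e+11=p, n+6=t, e+11=p.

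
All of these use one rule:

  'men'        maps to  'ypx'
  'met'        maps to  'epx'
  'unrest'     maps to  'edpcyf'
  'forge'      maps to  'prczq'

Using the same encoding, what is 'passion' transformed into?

The output letters match the input read backwards, each shifted +11: men reversed is nem. Two steps: reverse the string, then apply a Caesar shift of +11.
On passion: reverse → noissap; then shift: n+11=y, o+11=z, i+11=t, s+11=d, s+11=d, a+11=l, p+11=a.

yztddla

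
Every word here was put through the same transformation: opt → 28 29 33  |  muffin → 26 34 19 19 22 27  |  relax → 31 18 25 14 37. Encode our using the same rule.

o is letter #15 and maps to 28: an offset of 13. Letters become their 1-based position plus 13 (so a→14, b→15, …).
On our: o=15→28, u=21→34, r=18→31.

28 34 31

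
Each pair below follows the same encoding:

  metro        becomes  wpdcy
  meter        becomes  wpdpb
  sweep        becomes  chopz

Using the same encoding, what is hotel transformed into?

rzdpv

It's a Vigenère-style cipher with numeric key [10,11]: position i shifts by key[i mod 2].
For hotel: h+10=r, o+11=z, t+10=d, e+11=p, l+10=v.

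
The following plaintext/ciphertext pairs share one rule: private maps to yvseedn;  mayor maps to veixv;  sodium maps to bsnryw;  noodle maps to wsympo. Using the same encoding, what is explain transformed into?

nbzuesw

Shifts by position in private: pos 0: p→y (+9), pos 1: r→v (+4), pos 2: i→s (+10), pos 3: v→e (+9), pos 4: a→e (+4), pos 5: t→d (+10) — repeating every 3. It's a Vigenère-style cipher with numeric key [9,4,10]: position i shifts by key[i mod 3].
On explain: e+9=n, x+4=b, p+10=z, l+9=u, a+4=e, i+10=s, n+9=w.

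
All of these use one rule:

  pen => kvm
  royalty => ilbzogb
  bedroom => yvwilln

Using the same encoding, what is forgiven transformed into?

ulitrevm

Each pair mirrors across the alphabet (p↔k, e↔v, n↔m): positions sum to 25. Letters are reflected about the middle of the alphabet (position → 25−position): Atbash.
Applying it to forgiven: f↔u, o↔l, r↔i, g↔t, i↔r, v↔e, e↔v, n↔m.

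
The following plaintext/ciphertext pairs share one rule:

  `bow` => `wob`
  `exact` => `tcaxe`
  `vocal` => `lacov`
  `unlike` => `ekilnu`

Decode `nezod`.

dozen

It's just the letters in reverse order.
Decoding nezod: then reverse → dozen.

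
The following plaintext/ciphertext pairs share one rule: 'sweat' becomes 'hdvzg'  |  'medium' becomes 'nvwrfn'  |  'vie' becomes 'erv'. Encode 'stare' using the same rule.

Each pair mirrors across the alphabet (s↔h, w↔d, e↔v): positions sum to 25. Letters are reflected about the middle of the alphabet (position → 25−position): Atbash.
Applying it to stare: s↔h, t↔g, a↔z, r↔i, e↔v.

hgziv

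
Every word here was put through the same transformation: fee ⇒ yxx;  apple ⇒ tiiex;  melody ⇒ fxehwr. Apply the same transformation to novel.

Compare letters: f→y is +19, e→x is +19, e→x is +19 — a constant shift. Each letter is shifted forward by 19 in the alphabet (a Caesar shift of +19).
For novel: n+19=g, o+19=h, v+19=o, e+19=x, l+19=e.

ghoxe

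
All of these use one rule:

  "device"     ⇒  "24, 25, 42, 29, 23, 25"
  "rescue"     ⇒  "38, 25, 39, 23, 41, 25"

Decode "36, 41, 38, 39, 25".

purse

Each letter is replaced by its alphabet position (a=1..z=26) + 20.
Reversing it on 36, 41, 38, 39, 25: 36→(36−20)÷1=16=p, 41→(41−20)÷1=21=u, 38→(38−20)÷1=18=r, 39→(39−20)÷1=19=s, 25→(25−20)÷1=5=e.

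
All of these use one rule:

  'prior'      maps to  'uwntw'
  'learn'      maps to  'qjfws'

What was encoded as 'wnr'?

rim

Compare letters: p→u is +5, r→w is +5, i→n is +5 — a constant shift. Each letter is shifted forward by 5 in the alphabet (a Caesar shift of +5).
Decoding wnr: w−5=r, n−5=i, r−5=m.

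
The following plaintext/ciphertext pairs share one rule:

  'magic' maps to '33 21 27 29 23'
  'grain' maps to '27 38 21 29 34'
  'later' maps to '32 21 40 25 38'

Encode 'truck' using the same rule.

Each letter is replaced by its alphabet position (a=1..z=26) + 20.
Applying it to truck: t=20→40, r=18→38, u=21→41, c=3→23, k=11→31.

40 38 41 23 31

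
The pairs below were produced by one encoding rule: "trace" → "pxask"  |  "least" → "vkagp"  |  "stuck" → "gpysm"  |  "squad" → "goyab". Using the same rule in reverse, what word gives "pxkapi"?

treaty

t(19)→p(15) and r(17)→x(23) fit y≡9x+0 (mod 26); the inverse of 9 mod 26 is 3. Each letter's alphabet position (a=0..z=25) is mapped through 9·x+0 mod 26 — an affine cipher.
Reversing it on pxkapi: p(15)→3·(15−0)≡19=t; x(23)→3·(23−0)≡17=r; k(10)→3·(10−0)≡4=e; a(0)→3·(0−0)≡0=a; p(15)→3·(15−0)≡19=t; i(8)→3·(8−0)≡24=y (all mod 26).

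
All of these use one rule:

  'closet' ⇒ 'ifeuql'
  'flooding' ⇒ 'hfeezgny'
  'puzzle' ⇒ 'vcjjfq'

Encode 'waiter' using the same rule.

c(2)→i(8) and l(11)→f(5) fit y≡17x+0 (mod 26); the inverse of 17 mod 26 is 23. This is an affine cipher: with a=0,…,z=25, each position x becomes (17x+0) mod 26.
For waiter: w(22)→17·22+0≡10=k; a(0)→17·0+0≡0=a; i(8)→17·8+0≡6=g; t(19)→17·19+0≡11=l; e(4)→17·4+0≡16=q; r(17)→17·17+0≡3=d (all mod 26).

kaglqd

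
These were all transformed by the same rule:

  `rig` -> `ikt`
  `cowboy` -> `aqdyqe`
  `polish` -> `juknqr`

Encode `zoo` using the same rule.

The output letters match the input read backwards, each shifted +2: rig reversed is gir. Two steps: reverse the string, then apply a Caesar shift of +2.
On zoo: reverse → ooz; then shift: o+2=q, o+2=q, z+2=b.

qqb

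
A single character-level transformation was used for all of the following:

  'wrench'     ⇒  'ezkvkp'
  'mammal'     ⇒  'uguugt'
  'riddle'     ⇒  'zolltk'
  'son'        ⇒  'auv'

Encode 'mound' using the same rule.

The shift depends on letter class: consonant w→e is +8, but vowel e→k is +6. Vowels shift forward by 6 and consonants shift forward by 8.
On mound: m(cons)+8=u, o(vowel)+6=u, u(vowel)+6=a, n(cons)+8=v, d(cons)+8=l.

uuavl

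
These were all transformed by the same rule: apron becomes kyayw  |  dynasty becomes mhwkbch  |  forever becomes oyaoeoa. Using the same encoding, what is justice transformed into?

sebcslo

The shift depends on letter class: consonant p→y is +9, but vowel a→k is +10. The rule splits by letter class: vowels +10, consonants +9.
For justice: j(cons)+9=s, u(vowel)+10=e, s(cons)+9=b, t(cons)+9=c, i(vowel)+10=s, c(cons)+9=l, e(vowel)+10=o.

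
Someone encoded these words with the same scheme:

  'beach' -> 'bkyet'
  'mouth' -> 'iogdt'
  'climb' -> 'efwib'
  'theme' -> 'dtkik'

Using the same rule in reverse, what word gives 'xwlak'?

rinse

b(1)→b(1) and e(4)→k(10) fit y≡3x+24 (mod 26); the inverse of 3 mod 26 is 9. Each letter's alphabet position (a=0..z=25) is mapped through 3·x+24 mod 26 — an affine cipher.
Decoding xwlak: x(23)→9·(23−24)≡17=r; w(22)→9·(22−24)≡8=i; l(11)→9·(11−24)≡13=n; a(0)→9·(0−24)≡18=s; k(10)→9·(10−24)≡4=e (all mod 26).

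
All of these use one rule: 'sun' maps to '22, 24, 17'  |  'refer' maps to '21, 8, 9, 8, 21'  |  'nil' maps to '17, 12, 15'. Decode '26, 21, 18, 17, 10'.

wrong

s is letter #19 and maps to 22: an offset of 3. The number is (letter's place in the alphabet, a=1) + 3.
Undoing it on 26, 21, 18, 17, 10: 26→(26−3)÷1=23=w, 21→(21−3)÷1=18=r, 18→(18−3)÷1=15=o, 17→(17−3)÷1=14=n, 10→(10−3)÷1=7=g.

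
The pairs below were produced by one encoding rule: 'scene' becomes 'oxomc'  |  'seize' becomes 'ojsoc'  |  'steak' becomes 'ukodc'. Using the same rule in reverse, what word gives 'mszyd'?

The output letters match the input read backwards, each shifted +10: scene reversed is enecs. Two steps: reverse the string, then apply a Caesar shift of +10.
Decoding mszyd: shift back: m−10=c, s−10=i, z−10=p, y−10=o, d−10=t → cipot; then reverse → topic.

topic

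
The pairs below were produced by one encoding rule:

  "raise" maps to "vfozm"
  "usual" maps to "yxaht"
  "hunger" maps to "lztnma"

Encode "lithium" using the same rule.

pnzoqdw

In raise: r→v is +4, a→f is +5, i→o is +6, s→z is +7 — the shift increases by 1 each position. Each letter shifts forward by (position + 4), i.e. 4, 5, 6, … — the shift grows by one for each successive letter.
For lithium: l+4=p, i+5=n, t+6=z, h+7=o, i+8=q, u+9=d, m+10=w.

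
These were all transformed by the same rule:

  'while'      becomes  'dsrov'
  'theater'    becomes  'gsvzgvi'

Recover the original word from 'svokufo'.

Each pair mirrors across the alphabet (w↔d, h↔s, i↔r): positions sum to 25. Each letter is replaced by its mirror in the alphabet: a↔z, b↔y, c↔x, and so on (the Atbash cipher).
Reversing it on svokufo: s↔h, v↔e, o↔l, k↔p, u↔f, f↔u, o↔l.

helpful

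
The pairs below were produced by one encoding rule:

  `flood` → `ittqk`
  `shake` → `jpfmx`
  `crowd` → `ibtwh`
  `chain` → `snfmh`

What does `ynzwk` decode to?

fruit

The output letters match the input read backwards, each shifted +5: flood reversed is doolf. The word is reversed, then every letter is shifted forward by 5.
Undoing it on ynzwk: shift back: y−5=t, n−5=i, z−5=u, w−5=r, k−5=f → tiurf; then reverse → fruit.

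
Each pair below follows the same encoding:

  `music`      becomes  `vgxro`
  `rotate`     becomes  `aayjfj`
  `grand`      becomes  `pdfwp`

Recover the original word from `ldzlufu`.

Shifts by position in music: pos 0: m→v (+9), pos 1: u→g (+12), pos 2: s→x (+5), pos 3: i→r (+9), pos 4: c→o (+12) — repeating every 3. The shifts repeat in a cycle of length 3: positions 0,1,… shift by +9, +12, +5, then the pattern repeats.
Reversing it on ldzlufu: l−9=c, d−12=r, z−5=u, l−9=c, u−12=i, f−5=a, u−9=l.

crucial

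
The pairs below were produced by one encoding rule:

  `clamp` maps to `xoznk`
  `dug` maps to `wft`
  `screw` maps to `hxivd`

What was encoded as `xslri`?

choir

Letters are reflected about the middle of the alphabet (position → 25−position): Atbash.
Reversing it on xslri: x↔c, s↔h, l↔o, r↔i, i↔r.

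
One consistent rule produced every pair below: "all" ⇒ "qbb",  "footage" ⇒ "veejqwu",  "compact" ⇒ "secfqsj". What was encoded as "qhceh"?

Compare letters: a→q is +16, l→b is +16, l→b is +16 — a constant shift. It's a constant shift of +16 (ROT16).
Undoing it on qhceh: q−16=a, h−16=r, c−16=m, e−16=o, h−16=r.

armor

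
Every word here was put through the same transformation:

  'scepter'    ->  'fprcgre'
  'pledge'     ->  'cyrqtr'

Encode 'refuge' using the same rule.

ershtr

It's a constant shift of +13 (ROT13).
For refuge: r+13=e, e+13=r, f+13=s, u+13=h, g+13=t, e+13=r.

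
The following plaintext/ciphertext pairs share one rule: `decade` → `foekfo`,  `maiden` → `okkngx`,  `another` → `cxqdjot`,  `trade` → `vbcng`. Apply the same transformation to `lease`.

Shifts by position in decade: pos 0: d→f (+2), pos 1: e→o (+10), pos 2: c→e (+2), pos 3: a→k (+10) — repeating every 2. A repeating key of period 2 is used — shifts +2, +10 over and over.
On lease: l+2=n, e+10=o, a+2=c, s+10=c, e+2=g.

noccg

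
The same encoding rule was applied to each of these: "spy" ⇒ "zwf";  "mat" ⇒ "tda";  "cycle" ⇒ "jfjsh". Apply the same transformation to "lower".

srdhy

The shift depends on letter class: consonant s→z is +7, but vowel a→d is +3. Two shifts are in play — +3 for a/e/i/o/u, +7 for every other letter.
For lower: l(cons)+7=s, o(vowel)+3=r, w(cons)+7=d, e(vowel)+3=h, r(cons)+7=y.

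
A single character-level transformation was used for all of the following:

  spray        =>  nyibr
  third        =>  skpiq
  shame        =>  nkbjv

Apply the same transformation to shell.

nkvee

Each letter's alphabet position (a=0..z=25) is mapped through 5·x+1 mod 26 — an affine cipher.
For shell: s(18)→5·18+1≡13=n; h(7)→5·7+1≡10=k; e(4)→5·4+1≡21=v; l(11)→5·11+1≡4=e; l(11)→5·11+1≡4=e (all mod 26).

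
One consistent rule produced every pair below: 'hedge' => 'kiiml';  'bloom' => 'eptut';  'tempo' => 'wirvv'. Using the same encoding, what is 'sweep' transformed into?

In hedge: h→k is +3, e→i is +4, d→i is +5, g→m is +6 — the shift increases by 1 each position. Each letter shifts forward by (position + 3), i.e. 3, 4, 5, … — the shift grows by one for each successive letter.
Applying it to sweep: s+3=v, w+4=a, e+5=j, e+6=k, p+7=w.

vajkw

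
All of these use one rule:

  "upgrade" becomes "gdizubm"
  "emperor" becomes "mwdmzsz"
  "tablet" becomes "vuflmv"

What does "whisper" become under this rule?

u(20)→g(6) and p(15)→d(3) fit y≡11x+20 (mod 26); the inverse of 11 mod 26 is 19. This is an affine cipher: with a=0,…,z=25, each position x becomes (11x+20) mod 26.
Applying it to whisper: w(22)→11·22+20≡2=c; h(7)→11·7+20≡19=t; i(8)→11·8+20≡4=e; s(18)→11·18+20≡10=k; p(15)→11·15+20≡3=d; e(4)→11·4+20≡12=m; r(17)→11·17+20≡25=z (all mod 26).

ctekdmz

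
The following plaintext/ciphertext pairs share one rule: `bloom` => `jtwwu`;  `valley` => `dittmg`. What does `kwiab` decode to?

Compare letters: b→j is +8, l→t is +8, o→w is +8 — a constant shift. Each letter is shifted forward by 8 in the alphabet (a Caesar shift of +8).
Reversing it on kwiab: k−8=c, w−8=o, i−8=a, a−8=s, b−8=t.

coast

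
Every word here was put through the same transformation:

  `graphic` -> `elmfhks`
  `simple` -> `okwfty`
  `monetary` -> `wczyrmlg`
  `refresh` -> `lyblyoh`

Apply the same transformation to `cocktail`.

scsqrmkt

g(6)→e(4) and r(17)→l(11) fit y≡3x+12 (mod 26); the inverse of 3 mod 26 is 9. Each letter's alphabet position (a=0..z=25) is mapped through 3·x+12 mod 26 — an affine cipher.
On cocktail: c(2)→3·2+12≡18=s; o(14)→3·14+12≡2=c; c(2)→3·2+12≡18=s; k(10)→3·10+12≡16=q; t(19)→3·19+12≡17=r; a(0)→3·0+12≡12=m; i(8)→3·8+12≡10=k; l(11)→3·11+12≡19=t (all mod 26).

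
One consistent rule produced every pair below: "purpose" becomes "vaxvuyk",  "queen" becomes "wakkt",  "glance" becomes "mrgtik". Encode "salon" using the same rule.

Compare letters: p→v is +6, u→a is +6, r→x is +6 — a constant shift. It's a constant shift of +6 (ROT6).
For salon: s+6=y, a+6=g, l+6=r, o+6=u, n+6=t.

ygrut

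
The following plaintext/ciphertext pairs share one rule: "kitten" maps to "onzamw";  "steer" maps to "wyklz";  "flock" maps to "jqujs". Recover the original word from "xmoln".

thief

In kitten: k→o is +4, i→n is +5, t→z is +6, t→a is +7 — the shift increases by 1 each position. Letter i (0-indexed) is shifted by i+4, so successive shifts are 4, 5, 6, ….
Reversing it on xmoln: x−4=t, m−5=h, o−6=i, l−7=e, n−8=f.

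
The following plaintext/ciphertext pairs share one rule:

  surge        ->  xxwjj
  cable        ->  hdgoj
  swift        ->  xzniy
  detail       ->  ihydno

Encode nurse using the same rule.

Shifts by position in surge: pos 0: s→x (+5), pos 1: u→x (+3), pos 2: r→w (+5), pos 3: g→j (+3) — repeating every 2. It's a Vigenère-style cipher with numeric key [5,3]: position i shifts by key[i mod 2].
On nurse: n+5=s, u+3=x, r+5=w, s+3=v, e+5=j.

sxwvj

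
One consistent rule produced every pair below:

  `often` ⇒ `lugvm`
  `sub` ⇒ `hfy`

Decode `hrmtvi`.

singer

Letters are reflected about the middle of the alphabet (position → 25−position): Atbash.
Reversing it on hrmtvi: h↔s, r↔i, m↔n, t↔g, v↔e, i↔r.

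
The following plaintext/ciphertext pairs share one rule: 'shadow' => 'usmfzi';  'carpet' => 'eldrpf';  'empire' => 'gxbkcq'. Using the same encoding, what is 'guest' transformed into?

ifque

Shifts by position in shadow: pos 0: s→u (+2), pos 1: h→s (+11), pos 2: a→m (+12), pos 3: d→f (+2), pos 4: o→z (+11), pos 5: w→i (+12) — repeating every 3. The shifts repeat in a cycle of length 3: positions 0,1,… shift by +2, +11, +12, then the pattern repeats.
On guest: g+2=i, u+11=f, e+12=q, s+2=u, t+11=e.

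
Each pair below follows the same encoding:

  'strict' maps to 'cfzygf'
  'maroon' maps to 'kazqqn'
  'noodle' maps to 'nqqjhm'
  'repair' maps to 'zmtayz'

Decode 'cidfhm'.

s(18)→c(2) and t(19)→f(5) fit y≡3x+0 (mod 26); the inverse of 3 mod 26 is 9. Treating letters as 0–25, the rule is x ↦ 3x + 0 (mod 26).
Reversing it on cidfhm: c(2)→9·(2−0)≡18=s; i(8)→9·(8−0)≡20=u; d(3)→9·(3−0)≡1=b; f(5)→9·(5−0)≡19=t; h(7)→9·(7−0)≡11=l; m(12)→9·(12−0)≡4=e (all mod 26).

subtle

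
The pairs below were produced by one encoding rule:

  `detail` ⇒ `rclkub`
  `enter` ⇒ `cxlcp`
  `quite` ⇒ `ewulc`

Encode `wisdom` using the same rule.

d(3)→r(17) and e(4)→c(2) fit y≡11x+10 (mod 26); the inverse of 11 mod 26 is 19. Each letter's alphabet position (a=0..z=25) is mapped through 11·x+10 mod 26 — an affine cipher.
For wisdom: w(22)→11·22+10≡18=s; i(8)→11·8+10≡20=u; s(18)→11·18+10≡0=a; d(3)→11·3+10≡17=r; o(14)→11·14+10≡8=i; m(12)→11·12+10≡12=m (all mod 26).

suarim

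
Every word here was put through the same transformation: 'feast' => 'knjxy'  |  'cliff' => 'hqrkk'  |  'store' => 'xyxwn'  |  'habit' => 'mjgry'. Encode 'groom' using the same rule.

lwxxr

The shift depends on letter class: consonant f→k is +5, but vowel e→n is +9. The rule splits by letter class: vowels +9, consonants +5.
For groom: g(cons)+5=l, r(cons)+5=w, o(vowel)+9=x, o(vowel)+9=x, m(cons)+5=r.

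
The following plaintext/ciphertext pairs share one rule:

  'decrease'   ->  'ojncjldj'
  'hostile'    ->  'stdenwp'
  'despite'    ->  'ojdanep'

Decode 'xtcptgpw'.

It's a Vigenère-style cipher with numeric key [11,5,11]: position i shifts by key[i mod 3].
Decoding xtcptgpw: x−11=m, t−5=o, c−11=r, p−11=e, t−5=o, g−11=v, p−11=e, w−5=r.

moreover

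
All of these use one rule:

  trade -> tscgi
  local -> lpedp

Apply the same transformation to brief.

bskhj

In trade: t→t is +0, r→s is +1, a→c is +2, d→g is +3 — the shift increases by 1 each position. Letter i (0-indexed) is shifted by i+0, so successive shifts are 0, 1, 2, ….
Applying it to brief: b+0=b, r+1=s, i+2=k, e+3=h, f+4=j.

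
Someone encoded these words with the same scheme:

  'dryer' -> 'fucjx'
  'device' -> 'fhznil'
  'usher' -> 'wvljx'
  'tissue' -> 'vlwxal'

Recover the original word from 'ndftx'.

labor

In dryer: d→f is +2, r→u is +3, y→c is +4, e→j is +5 — the shift increases by 1 each position. Letter i (0-indexed) is shifted by i+2, so successive shifts are 2, 3, 4, ….
Undoing it on ndftx: n−2=l, d−3=a, f−4=b, t−5=o, x−6=r.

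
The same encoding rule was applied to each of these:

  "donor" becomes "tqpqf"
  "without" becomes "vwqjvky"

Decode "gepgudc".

The output letters match the input read backwards, each shifted +2: donor reversed is ronod. Read the word backwards and shift each letter +2.
Reversing it on gepgudc: shift back: g−2=e, e−2=c, p−2=n, g−2=e, u−2=s, d−2=b, c−2=a → ecnesba; then reverse → absence.

absence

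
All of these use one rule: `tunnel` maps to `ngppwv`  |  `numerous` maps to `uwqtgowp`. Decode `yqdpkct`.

The output letters match the input read backwards, each shifted +2: tunnel reversed is lennut. The word is reversed, then every letter is shifted forward by 2.
Reversing it on yqdpkct: shift back: y−2=w, q−2=o, d−2=b, p−2=n, k−2=i, c−2=a, t−2=r → wobniar; then reverse → rainbow.

rainbow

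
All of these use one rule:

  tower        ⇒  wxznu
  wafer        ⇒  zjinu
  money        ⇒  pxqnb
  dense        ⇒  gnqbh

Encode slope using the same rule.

vuryh

A repeating key of period 2 is used — shifts +3, +9 over and over.
On slope: s+3=v, l+9=u, o+3=r, p+9=y, e+3=h.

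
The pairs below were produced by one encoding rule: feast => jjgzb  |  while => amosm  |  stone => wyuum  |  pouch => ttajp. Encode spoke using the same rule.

Letter i (0-indexed) is shifted by i+4, so successive shifts are 4, 5, 6, ….
On spoke: s+4=w, p+5=u, o+6=u, k+7=r, e+8=m.

wuurm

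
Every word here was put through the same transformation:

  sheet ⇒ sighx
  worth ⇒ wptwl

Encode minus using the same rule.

mjpxw

In sheet: s→s is +0, h→i is +1, e→g is +2, e→h is +3 — the shift increases by 1 each position. Letter i (0-indexed) is shifted by i+0, so successive shifts are 0, 1, 2, ….
Applying it to minus: m+0=m, i+1=j, n+2=p, u+3=x, s+4=w.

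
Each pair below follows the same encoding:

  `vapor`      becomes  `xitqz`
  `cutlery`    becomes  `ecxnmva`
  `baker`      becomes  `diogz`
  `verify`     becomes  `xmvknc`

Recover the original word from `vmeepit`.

Shifts by position in vapor: pos 0: v→x (+2), pos 1: a→i (+8), pos 2: p→t (+4), pos 3: o→q (+2), pos 4: r→z (+8) — repeating every 3. The shifts repeat in a cycle of length 3: positions 0,1,… shift by +2, +8, +4, then the pattern repeats.
Reversing it on vmeepit: v−2=t, m−8=e, e−4=a, e−2=c, p−8=h, i−4=e, t−2=r.

teacher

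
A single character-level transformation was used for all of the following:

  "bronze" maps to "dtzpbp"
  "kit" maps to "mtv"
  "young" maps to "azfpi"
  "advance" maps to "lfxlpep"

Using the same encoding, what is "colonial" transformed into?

The shift depends on letter class: consonant b→d is +2, but vowel o→z is +11. The rule splits by letter class: vowels +11, consonants +2.
On colonial: c(cons)+2=e, o(vowel)+11=z, l(cons)+2=n, o(vowel)+11=z, n(cons)+2=p, i(vowel)+11=t, a(vowel)+11=l, l(cons)+2=n.

eznzptln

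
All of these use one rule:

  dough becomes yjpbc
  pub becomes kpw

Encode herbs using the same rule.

It's a constant shift of +21 (ROT21).
On herbs: h+21=c, e+21=z, r+21=m, b+21=w, s+21=n.

czmwn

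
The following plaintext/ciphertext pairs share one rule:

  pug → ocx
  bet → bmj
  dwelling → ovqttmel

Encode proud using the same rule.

lcwzx

The output letters match the input read backwards, each shifted +8: pug reversed is gup. Read the word backwards and shift each letter +8.
On proud: reverse → duorp; then shift: d+8=l, u+8=c, o+8=w, r+8=z, p+8=x.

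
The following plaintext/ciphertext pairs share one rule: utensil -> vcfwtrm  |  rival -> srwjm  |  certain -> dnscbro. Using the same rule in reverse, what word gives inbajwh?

hearing

Shifts by position in utensil: pos 0: u→v (+1), pos 1: t→c (+9), pos 2: e→f (+1), pos 3: n→w (+9) — repeating every 2. It's a Vigenère-style cipher with numeric key [1,9]: position i shifts by key[i mod 2].
Reversing it on inbajwh: i−1=h, n−9=e, b−1=a, a−9=r, j−1=i, w−9=n, h−1=g.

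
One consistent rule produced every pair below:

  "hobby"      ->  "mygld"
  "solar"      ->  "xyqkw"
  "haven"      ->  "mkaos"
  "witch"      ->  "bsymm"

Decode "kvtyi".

flood

It's a Vigenère-style cipher with numeric key [5,10]: position i shifts by key[i mod 2].
Undoing it on kvtyi: k−5=f, v−10=l, t−5=o, y−10=o, i−5=d.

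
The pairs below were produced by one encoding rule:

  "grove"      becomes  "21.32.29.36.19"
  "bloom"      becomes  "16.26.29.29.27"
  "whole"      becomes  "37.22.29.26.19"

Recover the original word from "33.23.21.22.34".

sight

g is letter #7 and maps to 21: an offset of 14. Letters become their 1-based position plus 14 (so a→15, b→16, …).
Decoding 33.23.21.22.34: 33→(33−14)÷1=19=s, 23→(23−14)÷1=9=i, 21→(21−14)÷1=7=g, 22→(22−14)÷1=8=h, 34→(34−14)÷1=20=t.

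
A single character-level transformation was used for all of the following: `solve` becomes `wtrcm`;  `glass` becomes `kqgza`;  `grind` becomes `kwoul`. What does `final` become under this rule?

In solve: s→w is +4, o→t is +5, l→r is +6, v→c is +7 — the shift increases by 1 each position. Letter i (0-indexed) is shifted by i+4, so successive shifts are 4, 5, 6, ….
For final: f+4=j, i+5=n, n+6=t, a+7=h, l+8=t.

jntht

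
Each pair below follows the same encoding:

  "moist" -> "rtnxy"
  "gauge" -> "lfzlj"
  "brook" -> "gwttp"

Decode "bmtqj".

Compare letters: m→r is +5, o→t is +5, i→n is +5 — a constant shift. Every letter moves 5 places later in the alphabet, wrapping around z→a.
Reversing it on bmtqj: b−5=w, m−5=h, t−5=o, q−5=l, j−5=e.

whole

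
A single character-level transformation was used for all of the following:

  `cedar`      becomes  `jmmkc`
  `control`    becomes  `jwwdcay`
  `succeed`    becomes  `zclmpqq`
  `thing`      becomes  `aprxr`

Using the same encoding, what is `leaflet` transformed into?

smjpwqg

In cedar: c→j is +7, e→m is +8, d→m is +9, a→k is +10 — the shift increases by 1 each position. Letter i (0-indexed) is shifted by i+7, so successive shifts are 7, 8, 9, ….
On leaflet: l+7=s, e+8=m, a+9=j, f+10=p, l+11=w, e+12=q, t+13=g.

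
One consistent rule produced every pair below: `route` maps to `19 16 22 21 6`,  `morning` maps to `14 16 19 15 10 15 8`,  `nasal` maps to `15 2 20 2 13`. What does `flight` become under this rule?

r is letter #18 and maps to 19: an offset of 1. Each letter is replaced by its alphabet position (a=1..z=26) + 1.
Applying it to flight: f=6→7, l=12→13, i=9→10, g=7→8, h=8→9, t=20→21.

7 13 10 8 9 21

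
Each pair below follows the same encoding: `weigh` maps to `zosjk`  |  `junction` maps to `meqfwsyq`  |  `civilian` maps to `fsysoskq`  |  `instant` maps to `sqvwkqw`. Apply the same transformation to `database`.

The shift depends on letter class: consonant w→z is +3, but vowel e→o is +10. The rule splits by letter class: vowels +10, consonants +3.
For database: d(cons)+3=g, a(vowel)+10=k, t(cons)+3=w, a(vowel)+10=k, b(cons)+3=e, a(vowel)+10=k, s(cons)+3=v, e(vowel)+10=o.

gkwkekvo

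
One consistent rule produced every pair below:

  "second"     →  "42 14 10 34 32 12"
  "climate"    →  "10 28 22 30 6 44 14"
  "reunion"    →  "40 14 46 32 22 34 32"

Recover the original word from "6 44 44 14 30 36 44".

attempt

s(#19)→42 and e(#5)→14: differences scale by 2, so n = 2·pos + 4. The formula is n = 2×(alphabet index, a=1) + 4.
Decoding 6 44 44 14 30 36 44: 6→(6−4)÷2=1=a, 44→(44−4)÷2=20=t, 44→(44−4)÷2=20=t, 14→(14−4)÷2=5=e, 30→(30−4)÷2=13=m, 36→(36−4)÷2=16=p, 44→(44−4)÷2=20=t.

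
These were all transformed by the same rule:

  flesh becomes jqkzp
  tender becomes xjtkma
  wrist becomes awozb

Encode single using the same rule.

wntntn

In flesh: f→j is +4, l→q is +5, e→k is +6, s→z is +7 — the shift increases by 1 each position. Letter i (0-indexed) is shifted by i+4, so successive shifts are 4, 5, 6, ….
For single: s+4=w, i+5=n, n+6=t, g+7=n, l+8=t, e+9=n.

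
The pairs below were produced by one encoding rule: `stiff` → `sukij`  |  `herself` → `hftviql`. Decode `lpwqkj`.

lounge

In stiff: s→s is +0, t→u is +1, i→k is +2, f→i is +3 — the shift increases by 1 each position. The shift increases by 1 at each position, starting from +0: 0, 1, 2, ….
Undoing it on lpwqkj: l−0=l, p−1=o, w−2=u, q−3=n, k−4=g, j−5=e.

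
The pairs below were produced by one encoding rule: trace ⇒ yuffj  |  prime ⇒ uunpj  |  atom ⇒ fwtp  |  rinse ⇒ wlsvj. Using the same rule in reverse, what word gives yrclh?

toxic

A repeating key of period 2 is used — shifts +5, +3 over and over.
Reversing it on yrclh: y−5=t, r−3=o, c−5=x, l−3=i, h−5=c.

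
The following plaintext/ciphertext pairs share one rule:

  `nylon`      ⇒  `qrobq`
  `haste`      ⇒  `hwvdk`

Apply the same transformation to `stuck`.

The output letters match the input read backwards, each shifted +3: nylon reversed is nolyn. Two steps: reverse the string, then apply a Caesar shift of +3.
For stuck: reverse → kcuts; then shift: k+3=n, c+3=f, u+3=x, t+3=w, s+3=v.

nfxwv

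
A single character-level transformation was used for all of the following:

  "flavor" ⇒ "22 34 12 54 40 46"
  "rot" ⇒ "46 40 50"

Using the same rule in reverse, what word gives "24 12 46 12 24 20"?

garage

f(#6)→22 and l(#12)→34: differences scale by 2, so n = 2·pos + 10. Each letter becomes 2×(its alphabet position, a=1..z=26) + 10.
Undoing it on 24 12 46 12 24 20: 24→(24−10)÷2=7=g, 12→(12−10)÷2=1=a, 46→(46−10)÷2=18=r, 12→(12−10)÷2=1=a, 24→(24−10)÷2=7=g, 20→(20−10)÷2=5=e.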